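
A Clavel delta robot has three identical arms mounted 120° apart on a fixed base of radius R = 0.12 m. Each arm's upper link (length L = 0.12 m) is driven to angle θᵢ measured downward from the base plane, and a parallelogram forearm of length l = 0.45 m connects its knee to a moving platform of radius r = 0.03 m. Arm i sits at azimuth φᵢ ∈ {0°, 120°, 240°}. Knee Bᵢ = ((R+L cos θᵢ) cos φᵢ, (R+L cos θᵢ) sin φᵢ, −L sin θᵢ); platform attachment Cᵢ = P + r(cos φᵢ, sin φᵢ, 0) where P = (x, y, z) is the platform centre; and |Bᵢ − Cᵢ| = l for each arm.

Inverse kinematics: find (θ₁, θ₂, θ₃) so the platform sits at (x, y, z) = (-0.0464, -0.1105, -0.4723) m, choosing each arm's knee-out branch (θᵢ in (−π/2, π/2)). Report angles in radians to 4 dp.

φ1=0.0° → target in arm frame (-0.0464, -0.1105)
  A=0.1364, B=-0.4723, C=(l²−L²−A²−y'²−z²)/(2L)=-0.2741
  √(A²+B²)=0.4916;  θ1 = -1.2896+2.1622 ≈ 0.8726
φ2=120.0° → target in arm frame (-0.0725, 0.0954)
  A=0.1625, B=-0.4723, C=(l²−L²−A²−y'²−z²)/(2L)=-0.2937
  θ2 = atan2(B,A) + arccos(C/0.4995) = 0.9599
rotate P by −φ3: (0.1189, 0.0151, -0.4723)
  A cos θ + B sin θ = C:  -0.0289·cos θ + -0.4723·sin θ = -0.1501
  √(A²+B²)=0.4732;  θ3 = -1.6319+1.8936 ≈ 0.2617

θ₁ = 0.8726, θ₂ = 0.9599, θ₃ = 0.2617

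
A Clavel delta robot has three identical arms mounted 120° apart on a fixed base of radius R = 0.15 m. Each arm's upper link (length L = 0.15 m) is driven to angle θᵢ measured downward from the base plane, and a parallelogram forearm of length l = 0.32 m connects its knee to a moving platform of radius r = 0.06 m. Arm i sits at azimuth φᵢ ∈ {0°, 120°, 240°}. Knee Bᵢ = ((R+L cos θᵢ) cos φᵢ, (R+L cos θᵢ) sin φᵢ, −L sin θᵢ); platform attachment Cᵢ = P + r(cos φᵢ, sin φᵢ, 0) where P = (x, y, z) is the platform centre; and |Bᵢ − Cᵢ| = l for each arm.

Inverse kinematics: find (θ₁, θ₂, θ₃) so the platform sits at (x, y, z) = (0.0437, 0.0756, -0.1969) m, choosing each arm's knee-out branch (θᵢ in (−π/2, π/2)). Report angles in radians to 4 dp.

θ₁ = -0.3494, θ₂ = -0.3487, θ₃ = 0.6110

arm 1 (φ=0.0°): x'=0.0437, y'=0.0756
  A cos θ + B sin θ = C:  0.0463·cos θ + -0.1969·sin θ = 0.1109
  γ=atan2(-0.1969,0.0463)=-1.3398;  ψ=arccos(0.5483)=0.9905;  θ1=γ+ψ≈-0.3494
arm 2 (φ=120.0°): x'=0.0436, y'=-0.0756
  A=0.0464, B=-0.1969, C=(l²−L²−A²−y'²−z²)/(2L)=0.1109
  √(A²+B²)=0.2023;  θ2 = -1.3395+0.9908 ≈ -0.3487
φ3=240.0° → target in arm frame (-0.0873, 0.0000)
  e−x'=0.1773;  (l²−L²−(e−x')²−y'²−z²)/2L = 0.0323
  √(A²+B²)=0.2650;  θ3 = -0.8377+1.4486 ≈ 0.6110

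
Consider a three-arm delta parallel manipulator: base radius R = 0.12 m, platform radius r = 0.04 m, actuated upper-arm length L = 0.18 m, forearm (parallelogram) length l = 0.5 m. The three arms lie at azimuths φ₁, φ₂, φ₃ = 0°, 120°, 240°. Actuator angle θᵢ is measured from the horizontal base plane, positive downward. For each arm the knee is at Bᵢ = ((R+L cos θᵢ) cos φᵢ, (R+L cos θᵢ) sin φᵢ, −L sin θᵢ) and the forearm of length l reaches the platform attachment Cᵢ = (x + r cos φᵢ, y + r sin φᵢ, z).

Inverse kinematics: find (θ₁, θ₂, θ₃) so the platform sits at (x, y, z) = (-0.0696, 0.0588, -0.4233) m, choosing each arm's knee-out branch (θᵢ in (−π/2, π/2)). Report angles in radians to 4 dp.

θ₁ = 0.2618, θ₂ = -0.2617, θ₃ = 0.0876

arm 1 (φ=0.0°): x'=-0.0696, y'=0.0588
  e−x'=0.1496;  (l²−L²−(e−x')²−y'²−z²)/2L = 0.0349
  √(A²+B²)=0.4490;  θ1 = -1.2311+1.4929 ≈ 0.2618
arm 2 (φ=120.0°): x'=0.0857, y'=0.0309
  e−x'=-0.0057;  (l²−L²−(e−x')²−y'²−z²)/2L = 0.1040
  √(A²+B²)=0.4233;  θ2 = -1.5843+1.3226 ≈ -0.2617
rotate P by −φ3: (-0.0161, -0.0897, -0.4233)
  e−x'=0.0961;  (l²−L²−(e−x')²−y'²−z²)/2L = 0.0587
  √(A²+B²)=0.4341;  θ3 = -1.3475+1.4351 ≈ 0.0876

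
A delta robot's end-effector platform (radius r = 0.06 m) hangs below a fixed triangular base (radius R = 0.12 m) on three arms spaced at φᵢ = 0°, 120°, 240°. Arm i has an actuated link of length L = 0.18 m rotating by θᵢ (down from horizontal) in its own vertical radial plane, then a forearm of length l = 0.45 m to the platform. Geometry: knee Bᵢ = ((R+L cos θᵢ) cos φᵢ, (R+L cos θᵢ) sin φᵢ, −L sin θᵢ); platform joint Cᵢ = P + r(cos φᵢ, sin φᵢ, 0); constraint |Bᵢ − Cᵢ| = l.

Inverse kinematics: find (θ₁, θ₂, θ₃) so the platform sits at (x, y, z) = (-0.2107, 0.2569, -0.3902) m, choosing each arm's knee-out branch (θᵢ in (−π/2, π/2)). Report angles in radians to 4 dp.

φ1=0.0° → target in arm frame (-0.2107, 0.2569)
  A=0.2707, B=-0.3902, C=(l²−L²−A²−y'²−z²)/(2L)=-0.3373
  √(A²+B²)=0.4749;  θ1 = -0.9643+2.3607 ≈ 1.3964
rotate P by −φ2: (0.3278, 0.0540, -0.3902)
  e−x'=-0.2678;  (l²−L²−(e−x')²−y'²−z²)/2L = -0.1578
  γ=atan2(-0.3902,-0.2678)=-2.1723;  ψ=arccos(-0.3334)=1.9107;  θ2=γ+ψ≈-0.2616
arm 3 (φ=240.0°): x'=-0.1171, y'=-0.3109
  A=0.1771, B=-0.3902, C=(l²−L²−A²−y'²−z²)/(2L)=-0.3061
  √(A²+B²)=0.4285;  θ3 = -1.1447+2.3665 ≈ 1.2219

θ₁ = 1.3964, θ₂ = -0.2616, θ₃ = 1.2219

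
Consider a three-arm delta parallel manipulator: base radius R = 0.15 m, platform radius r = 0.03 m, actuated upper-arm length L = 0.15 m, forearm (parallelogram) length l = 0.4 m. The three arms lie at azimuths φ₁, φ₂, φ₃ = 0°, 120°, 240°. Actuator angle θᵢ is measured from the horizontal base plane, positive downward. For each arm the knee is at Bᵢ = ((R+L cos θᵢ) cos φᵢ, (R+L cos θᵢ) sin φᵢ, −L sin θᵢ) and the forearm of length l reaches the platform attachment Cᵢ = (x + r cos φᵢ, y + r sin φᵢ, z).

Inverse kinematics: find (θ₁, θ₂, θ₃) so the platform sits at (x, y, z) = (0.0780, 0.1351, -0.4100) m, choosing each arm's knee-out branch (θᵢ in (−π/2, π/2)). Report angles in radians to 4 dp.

φ1=0.0° → target in arm frame (0.0780, 0.1351)
  A=0.0420, B=-0.4100, C=(l²−L²−A²−y'²−z²)/(2L)=-0.1687
  γ=atan2(-0.4100,0.0420)=-1.4687;  ψ=arccos(-0.4094)=1.9926;  θ1=γ+ψ≈0.5238
arm 2 (φ=120.0°): x'=0.0780, y'=-0.1351
  e−x'=0.0420;  (l²−L²−(e−x')²−y'²−z²)/2L = -0.1687
  θ2 = atan2(B,A) + arccos(C/0.4121) = 0.5238
φ3=240.0° → target in arm frame (-0.1560, 0.0000)
  e−x'=0.2760;  (l²−L²−(e−x')²−y'²−z²)/2L = -0.3559
  √(A²+B²)=0.4942;  θ3 = -0.9783+2.3748 ≈ 1.3965

θ₁ = 0.5238, θ₂ = 0.5238, θ₃ = 1.3965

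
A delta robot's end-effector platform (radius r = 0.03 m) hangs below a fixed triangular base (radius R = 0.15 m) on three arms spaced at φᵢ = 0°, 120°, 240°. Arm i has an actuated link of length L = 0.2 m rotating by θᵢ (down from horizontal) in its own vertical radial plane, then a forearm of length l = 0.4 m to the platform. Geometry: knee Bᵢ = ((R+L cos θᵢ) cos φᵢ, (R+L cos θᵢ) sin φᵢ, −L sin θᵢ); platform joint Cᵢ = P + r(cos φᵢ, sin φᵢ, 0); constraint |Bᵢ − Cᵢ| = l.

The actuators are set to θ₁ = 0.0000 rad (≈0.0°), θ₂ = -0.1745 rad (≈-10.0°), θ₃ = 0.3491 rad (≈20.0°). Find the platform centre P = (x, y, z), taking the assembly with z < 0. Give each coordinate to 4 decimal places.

(0.0111, 0.0496, -0.2493)

arm 1 at φ=0.0°: (R−r)+L cos θ1 = 0.3200;  centre 1 = (0.3200, 0.0000, 0.0000)
φ2=120.0°: virtual centre (-0.1585, 0.2745, 0.0347), radius l
arm 3 at φ=240.0°: (R−r)+L cos θ3 = 0.3079;  centre 3 = (-0.1540, -0.2667, -0.0684)
subtract pairs → two planes through P
plane₁₂: -0.9570x+0.5490y+0.0694z = -0.0007
Cramer: x(z) = 0.0019-0.0369z;  y(z) = 0.0020-0.1909z
into |P−centre ₁|² = l²: 1.0378z² + 0.0227z + -0.0588 = 0;  Δ = 0.2447;  z = -0.2493 or 0.2274 → z<0 root = -0.2493
x = 0.0111, y = 0.0496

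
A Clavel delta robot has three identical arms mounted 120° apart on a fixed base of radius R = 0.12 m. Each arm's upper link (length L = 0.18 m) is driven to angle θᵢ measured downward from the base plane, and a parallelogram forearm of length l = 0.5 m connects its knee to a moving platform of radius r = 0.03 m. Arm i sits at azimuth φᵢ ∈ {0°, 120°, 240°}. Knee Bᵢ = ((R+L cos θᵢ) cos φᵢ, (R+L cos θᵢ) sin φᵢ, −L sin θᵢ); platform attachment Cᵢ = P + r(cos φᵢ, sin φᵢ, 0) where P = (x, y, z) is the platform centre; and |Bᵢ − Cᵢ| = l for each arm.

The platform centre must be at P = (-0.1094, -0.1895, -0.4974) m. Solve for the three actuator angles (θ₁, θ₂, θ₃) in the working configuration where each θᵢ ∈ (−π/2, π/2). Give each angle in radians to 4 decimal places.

rotate P by −φ1: (-0.1094, -0.1895, -0.4974)
  A cos θ + B sin θ = C:  0.1994·cos θ + -0.4974·sin θ = -0.2930
  γ=atan2(-0.4974,0.1994)=-1.1895;  ψ=arccos(-0.5468)=2.1493;  θ1=γ+ψ≈0.9597
arm 2 (φ=120.0°): x'=-0.1094, y'=0.1895
  e−x'=0.1994;  (l²−L²−(e−x')²−y'²−z²)/2L = -0.2930
  γ=atan2(-0.4974,0.1994)=-1.1895;  ψ=arccos(-0.5468)=2.1493;  θ2=γ+ψ≈0.9598
φ3=240.0° → target in arm frame (0.2188, 0.0000)
  e−x'=-0.1288;  (l²−L²−(e−x')²−y'²−z²)/2L = -0.1289
  √(A²+B²)=0.5138;  θ3 = -1.8242+1.8244 ≈ 0.0002

θ₁ = 0.9597, θ₂ = 0.9598, θ₃ = 0.0002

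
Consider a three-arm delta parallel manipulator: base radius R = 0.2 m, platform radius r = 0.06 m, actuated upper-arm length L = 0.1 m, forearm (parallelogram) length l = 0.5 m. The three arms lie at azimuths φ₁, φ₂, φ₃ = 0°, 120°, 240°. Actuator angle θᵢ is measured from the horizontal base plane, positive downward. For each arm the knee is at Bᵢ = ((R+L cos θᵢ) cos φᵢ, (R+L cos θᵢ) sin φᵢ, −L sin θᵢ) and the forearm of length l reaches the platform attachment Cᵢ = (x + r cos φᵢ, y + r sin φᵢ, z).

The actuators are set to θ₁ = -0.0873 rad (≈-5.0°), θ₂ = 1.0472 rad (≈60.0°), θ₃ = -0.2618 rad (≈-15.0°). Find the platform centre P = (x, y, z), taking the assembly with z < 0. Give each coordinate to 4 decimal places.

φ1=0.0°: virtual centre (0.2396, 0.0000, 0.0087), radius l
φ2=120.0°: virtual centre (-0.0950, 0.1645, -0.0866), radius l
arm 3 at φ=240.0°: (R−r)+L cos θ3 = 0.2366;  O3 = (-0.1183, -0.2049, 0.0259)
|O₂|²−|O₁|² = -0.0139;  |O₃|²−|O₁|² = -0.0008
[-0.6692 0.3291 -0.1906]·P = -0.0139;  [-0.7158 -0.4098 0.0343]·P = -0.0008
det = 0.5098;  x = 0.0117+-0.1311z,  y = -0.0184+0.3127z
sphere 1 gives Az²+Bz+C=0 with A=1.1150, B=0.0308, C=-0.1976;  B²−4AC=0.8824;  roots -0.4351, 0.4074;  negative root z = -0.4351
x = 0.0687, y = -0.1545

(0.0687, -0.1545, -0.4351)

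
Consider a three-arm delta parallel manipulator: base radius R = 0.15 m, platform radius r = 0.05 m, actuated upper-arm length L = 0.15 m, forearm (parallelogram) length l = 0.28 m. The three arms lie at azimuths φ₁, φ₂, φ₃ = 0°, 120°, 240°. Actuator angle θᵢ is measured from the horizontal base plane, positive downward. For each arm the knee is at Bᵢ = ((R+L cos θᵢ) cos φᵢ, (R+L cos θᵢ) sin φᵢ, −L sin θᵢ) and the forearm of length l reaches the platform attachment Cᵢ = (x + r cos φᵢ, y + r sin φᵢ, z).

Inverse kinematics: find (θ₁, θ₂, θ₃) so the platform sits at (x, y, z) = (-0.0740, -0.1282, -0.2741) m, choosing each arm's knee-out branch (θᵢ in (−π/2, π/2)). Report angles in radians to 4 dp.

rotate P by −φ1: (-0.0740, -0.1282, -0.2741)
  A cos θ + B sin θ = C:  0.1740·cos θ + -0.2741·sin θ = -0.2198
  θ1 = atan2(B,A) + arccos(C/0.3247) = 1.3093
arm 2 (φ=120.0°): x'=-0.0740, y'=0.1282
  A=0.1740, B=-0.2741, C=(l²−L²−A²−y'²−z²)/(2L)=-0.2198
  θ2 = atan2(B,A) + arccos(C/0.3247) = 1.3094
rotate P by −φ3: (0.1480, 0.0000, -0.2741)
  A cos θ + B sin θ = C:  -0.0480·cos θ + -0.2741·sin θ = -0.0718
  √(A²+B²)=0.2783;  θ3 = -1.7442+1.8317 ≈ 0.0875

θ₁ = 1.3093, θ₂ = 1.3094, θ₃ = 0.0875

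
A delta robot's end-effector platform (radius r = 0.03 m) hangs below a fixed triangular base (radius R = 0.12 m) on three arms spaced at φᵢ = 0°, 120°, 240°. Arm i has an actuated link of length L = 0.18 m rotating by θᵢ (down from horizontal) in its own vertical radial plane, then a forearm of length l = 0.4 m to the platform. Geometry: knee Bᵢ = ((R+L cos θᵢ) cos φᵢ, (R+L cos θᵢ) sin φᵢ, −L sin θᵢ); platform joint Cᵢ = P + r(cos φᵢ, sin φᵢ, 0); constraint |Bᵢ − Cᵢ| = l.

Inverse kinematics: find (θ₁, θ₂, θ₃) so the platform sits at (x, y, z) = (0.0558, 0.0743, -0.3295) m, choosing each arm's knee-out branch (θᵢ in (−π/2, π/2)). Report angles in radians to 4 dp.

arm 1 (φ=0.0°): x'=0.0558, y'=0.0743
  e−x'=0.0342;  (l²−L²−(e−x')²−y'²−z²)/2L = 0.0343
  θ1 = atan2(B,A) + arccos(C/0.3313) = -0.0002
rotate P by −φ2: (0.0364, -0.0855, -0.3295)
  e−x'=0.0536;  (l²−L²−(e−x')²−y'²−z²)/2L = 0.0246
  √(A²+B²)=0.3338;  θ2 = -1.4097+1.4970 ≈ 0.0874
rotate P by −φ3: (-0.0922, 0.0112, -0.3295)
  e−x'=0.1822;  (l²−L²−(e−x')²−y'²−z²)/2L = -0.0397
  √(A²+B²)=0.3765;  θ3 = -1.0656+1.6765 ≈ 0.6110

θ₁ = -0.0002, θ₂ = 0.0874, θ₃ = 0.6110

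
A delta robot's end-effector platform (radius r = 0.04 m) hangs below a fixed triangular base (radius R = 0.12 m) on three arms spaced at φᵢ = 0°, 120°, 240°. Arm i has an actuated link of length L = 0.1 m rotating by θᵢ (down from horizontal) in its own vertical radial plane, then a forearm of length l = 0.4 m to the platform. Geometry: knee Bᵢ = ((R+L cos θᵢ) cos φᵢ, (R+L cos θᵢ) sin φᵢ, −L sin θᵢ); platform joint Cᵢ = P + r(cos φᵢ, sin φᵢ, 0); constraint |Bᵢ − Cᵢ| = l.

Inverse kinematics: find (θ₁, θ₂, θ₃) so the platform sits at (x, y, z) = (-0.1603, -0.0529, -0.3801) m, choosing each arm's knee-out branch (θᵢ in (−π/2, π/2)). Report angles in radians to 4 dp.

θ₁ = 1.2220, θ₂ = 0.4367, θ₃ = 0.0003

arm 1 (φ=0.0°): x'=-0.1603, y'=-0.0529
  e−x'=0.2403;  (l²−L²−(e−x')²−y'²−z²)/2L = -0.2751
  θ1 = atan2(B,A) + arccos(C/0.4497) = 1.2220
arm 2 (φ=120.0°): x'=0.0343, y'=0.1653
  A cos θ + B sin θ = C:  0.0457·cos θ + -0.3801·sin θ = -0.1194
  √(A²+B²)=0.3828;  θ2 = -1.4512+1.8879 ≈ 0.4367
arm 3 (φ=240.0°): x'=0.1260, y'=-0.1124
  A=-0.0460, B=-0.3801, C=(l²−L²−A²−y'²−z²)/(2L)=-0.0461
  θ3 = atan2(B,A) + arccos(C/0.3829) = 0.0003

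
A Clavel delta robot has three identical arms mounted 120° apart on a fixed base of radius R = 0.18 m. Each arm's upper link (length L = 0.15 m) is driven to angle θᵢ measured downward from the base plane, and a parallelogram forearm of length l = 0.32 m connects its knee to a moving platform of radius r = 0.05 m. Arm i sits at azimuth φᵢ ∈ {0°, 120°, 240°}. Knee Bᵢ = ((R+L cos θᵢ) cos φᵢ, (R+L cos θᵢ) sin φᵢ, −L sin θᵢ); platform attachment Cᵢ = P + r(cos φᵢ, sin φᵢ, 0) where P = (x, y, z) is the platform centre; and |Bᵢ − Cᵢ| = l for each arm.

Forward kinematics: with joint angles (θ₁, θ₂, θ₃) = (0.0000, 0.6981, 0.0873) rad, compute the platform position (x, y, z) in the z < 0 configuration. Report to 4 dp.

arm 1 at φ=0.0°: ρ1 = 0.2800;  centre 1 = (0.2800, 0.0000, 0.0000)
arm 2 at φ=120.0°: ρ2 = 0.2449;  centre 2 = (-0.1225, 0.2121, -0.0964)
centre 3 = (0.2794·cos240.0°, 0.2794·sin240.0°, -0.0131) = (-0.1397, -0.2420, -0.0131)
|centre ₂|²−|centre ₁|² = -0.0091;  |centre ₃|²−|centre ₁|² = -0.0001
plane₁₂: -0.8049x+0.4242y+-0.1928z = -0.0091
det = 0.7456;  x = 0.0060+-0.1400z,  y = -0.0101+0.1888z
into |P−centre ₁|² = l²: 1.0553z² + 0.0729z + -0.0272 = 0;  Δ = 0.1202;  z = -0.1988 or 0.1297 → z<0 root = -0.1988
x = 0.0339, y = -0.0477

(0.0339, -0.0477, -0.1988)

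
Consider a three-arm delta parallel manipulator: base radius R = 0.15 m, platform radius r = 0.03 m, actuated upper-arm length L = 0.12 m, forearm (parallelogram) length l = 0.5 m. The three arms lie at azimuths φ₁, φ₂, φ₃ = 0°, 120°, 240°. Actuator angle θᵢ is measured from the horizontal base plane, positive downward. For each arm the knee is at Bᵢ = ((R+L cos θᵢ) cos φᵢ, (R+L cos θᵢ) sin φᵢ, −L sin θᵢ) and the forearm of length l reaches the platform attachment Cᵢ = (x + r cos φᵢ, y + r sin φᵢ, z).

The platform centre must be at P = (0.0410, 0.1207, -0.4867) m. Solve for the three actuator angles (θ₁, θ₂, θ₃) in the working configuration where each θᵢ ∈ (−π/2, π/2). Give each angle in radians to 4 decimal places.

θ₁ = 0.3487, θ₂ = 0.1743, θ₃ = 0.9598

arm 1 (φ=0.0°): x'=0.0410, y'=0.1207
  A=0.0790, B=-0.4867, C=(l²−L²−A²−y'²−z²)/(2L)=-0.0920
  θ1 = atan2(B,A) + arccos(C/0.4931) = 0.3487
rotate P by −φ2: (0.0840, -0.0959, -0.4867)
  A cos θ + B sin θ = C:  0.0360·cos θ + -0.4867·sin θ = -0.0490
  γ=atan2(-0.4867,0.0360)=-1.4970;  ψ=arccos(-0.1004)=1.6714;  θ2=γ+ψ≈0.1743
φ3=240.0° → target in arm frame (-0.1250, -0.0248)
  A=0.2450, B=-0.4867, C=(l²−L²−A²−y'²−z²)/(2L)=-0.2581
  θ3 = atan2(B,A) + arccos(C/0.5449) = 0.9598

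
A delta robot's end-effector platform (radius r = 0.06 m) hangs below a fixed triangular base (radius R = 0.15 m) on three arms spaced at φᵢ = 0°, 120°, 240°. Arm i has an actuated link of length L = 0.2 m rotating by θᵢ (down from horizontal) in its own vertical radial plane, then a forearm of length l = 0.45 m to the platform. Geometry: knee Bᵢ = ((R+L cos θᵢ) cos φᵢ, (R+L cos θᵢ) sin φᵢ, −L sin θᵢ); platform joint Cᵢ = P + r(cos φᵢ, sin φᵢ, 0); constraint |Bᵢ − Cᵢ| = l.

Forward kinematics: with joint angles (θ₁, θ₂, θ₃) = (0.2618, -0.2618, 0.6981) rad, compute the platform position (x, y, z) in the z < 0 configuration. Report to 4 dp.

(-0.0011, 0.1524, -0.3655)

φ1=0.0°: virtual centre (0.2832, 0.0000, -0.0518), radius l
arm 2 at φ=120.0°: ρ2 = 0.2832;  S2 = (-0.1416, 0.2452, 0.0518)
φ3=240.0°: virtual centre (-0.1216, -0.2106, -0.1286), radius l
subtract pairs → two planes through P
linear system: -0.8496x+0.4905y = 0.0000−0.2071z; -0.8096x+-0.4213y = -0.0072−-0.1536z
det = 0.7550;  x = 0.0047+0.0158z,  y = 0.0081+-0.3948z
into |P−S₁|² = l²: 1.1562z² + 0.0884z + -0.1222 = 0;  Δ = 0.5729;  z = -0.3655 or 0.2891 → z<0 root = -0.3655
x = -0.0011, y = 0.1524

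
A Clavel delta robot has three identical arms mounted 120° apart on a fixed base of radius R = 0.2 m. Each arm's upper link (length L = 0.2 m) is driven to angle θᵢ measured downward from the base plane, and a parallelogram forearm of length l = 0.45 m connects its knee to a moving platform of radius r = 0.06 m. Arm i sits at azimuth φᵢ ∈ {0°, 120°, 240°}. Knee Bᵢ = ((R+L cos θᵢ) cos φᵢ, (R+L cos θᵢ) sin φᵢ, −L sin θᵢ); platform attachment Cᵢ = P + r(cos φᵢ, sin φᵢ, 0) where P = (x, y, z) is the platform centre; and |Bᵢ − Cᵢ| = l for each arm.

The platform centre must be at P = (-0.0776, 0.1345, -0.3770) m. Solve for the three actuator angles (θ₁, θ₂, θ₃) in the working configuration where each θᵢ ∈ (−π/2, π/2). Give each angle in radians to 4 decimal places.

θ₁ = 0.7853, θ₂ = -0.1743, θ₃ = 0.7856

φ1=0.0° → target in arm frame (-0.0776, 0.1345)
  A=0.2176, B=-0.3770, C=(l²−L²−A²−y'²−z²)/(2L)=-0.1127
  γ=atan2(-0.3770,0.2176)=-1.0473;  ψ=arccos(-0.2588)=1.8326;  θ1=γ+ψ≈0.7853
arm 2 (φ=120.0°): x'=0.1553, y'=0.0000
  A cos θ + B sin θ = C:  -0.0153·cos θ + -0.3770·sin θ = 0.0503
  γ=atan2(-0.3770,-0.0153)=-1.6113;  ψ=arccos(0.1334)=1.4370;  θ2=γ+ψ≈-0.1743
rotate P by −φ3: (-0.0777, -0.1345, -0.3770)
  A=0.2177, B=-0.3770, C=(l²−L²−A²−y'²−z²)/(2L)=-0.1127
  γ=atan2(-0.3770,0.2177)=-1.0472;  ψ=arccos(-0.2589)=1.8327;  θ3=γ+ψ≈0.7856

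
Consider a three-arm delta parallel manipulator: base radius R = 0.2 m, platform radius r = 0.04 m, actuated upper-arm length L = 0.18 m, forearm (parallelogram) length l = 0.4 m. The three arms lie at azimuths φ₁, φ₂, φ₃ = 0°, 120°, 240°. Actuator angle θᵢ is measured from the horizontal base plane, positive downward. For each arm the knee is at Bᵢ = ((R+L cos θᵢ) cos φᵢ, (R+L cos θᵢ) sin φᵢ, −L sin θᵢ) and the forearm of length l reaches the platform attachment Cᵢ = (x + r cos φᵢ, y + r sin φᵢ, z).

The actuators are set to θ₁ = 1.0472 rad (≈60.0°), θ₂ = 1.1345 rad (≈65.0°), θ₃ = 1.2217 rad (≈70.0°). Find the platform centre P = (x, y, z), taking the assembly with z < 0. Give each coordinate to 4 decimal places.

(0.0232, 0.0136, -0.4851)

arm 1 at φ=0.0°: ρ1 = 0.2500;  S1 = (0.2500, 0.0000, -0.1559)
S2 = (0.2361·cos120.0°, 0.2361·sin120.0°, -0.1631) = (-0.1180, 0.2044, -0.1631)
φ3=240.0°: virtual centre (-0.1108, -0.1919, -0.1691), radius l
subtract pairs → two planes through P
plane₁₂: -0.7361x+0.4089y+-0.0145z = -0.0045
det = 0.5775;  x = 0.0094+-0.0284z,  y = 0.0060+-0.0157z
quadratic in z: (1.0011)z²+(0.3253)z+(-0.0778)=0, √Δ=0.6459 → z ∈ {-0.4851, 0.1602}; z = -0.4851 (taking z<0)
x = 0.0232, y = 0.0136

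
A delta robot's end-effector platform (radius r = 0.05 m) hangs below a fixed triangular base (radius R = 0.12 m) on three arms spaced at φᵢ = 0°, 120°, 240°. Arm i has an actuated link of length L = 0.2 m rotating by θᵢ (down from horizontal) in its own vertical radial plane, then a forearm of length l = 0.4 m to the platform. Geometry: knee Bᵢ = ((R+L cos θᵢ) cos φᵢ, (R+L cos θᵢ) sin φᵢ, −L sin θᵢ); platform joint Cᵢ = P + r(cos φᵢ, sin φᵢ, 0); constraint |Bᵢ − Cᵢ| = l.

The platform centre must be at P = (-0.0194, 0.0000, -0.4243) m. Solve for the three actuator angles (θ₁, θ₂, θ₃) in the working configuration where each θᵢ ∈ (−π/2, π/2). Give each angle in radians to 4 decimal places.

θ₁ = 0.6107, θ₂ = 0.5235, θ₃ = 0.5235

rotate P by −φ1: (-0.0194, 0.0000, -0.4243)
  A=0.0894, B=-0.4243, C=(l²−L²−A²−y'²−z²)/(2L)=-0.1701
  γ=atan2(-0.4243,0.0894)=-1.3631;  ψ=arccos(-0.3922)=1.9738;  θ1=γ+ψ≈0.6107
φ2=120.0° → target in arm frame (0.0097, 0.0168)
  A=0.0603, B=-0.4243, C=(l²−L²−A²−y'²−z²)/(2L)=-0.1599
  θ2 = atan2(B,A) + arccos(C/0.4286) = 0.5235
arm 3 (φ=240.0°): x'=0.0097, y'=-0.0168
  A cos θ + B sin θ = C:  0.0603·cos θ + -0.4243·sin θ = -0.1599
  θ3 = atan2(B,A) + arccos(C/0.4286) = 0.5235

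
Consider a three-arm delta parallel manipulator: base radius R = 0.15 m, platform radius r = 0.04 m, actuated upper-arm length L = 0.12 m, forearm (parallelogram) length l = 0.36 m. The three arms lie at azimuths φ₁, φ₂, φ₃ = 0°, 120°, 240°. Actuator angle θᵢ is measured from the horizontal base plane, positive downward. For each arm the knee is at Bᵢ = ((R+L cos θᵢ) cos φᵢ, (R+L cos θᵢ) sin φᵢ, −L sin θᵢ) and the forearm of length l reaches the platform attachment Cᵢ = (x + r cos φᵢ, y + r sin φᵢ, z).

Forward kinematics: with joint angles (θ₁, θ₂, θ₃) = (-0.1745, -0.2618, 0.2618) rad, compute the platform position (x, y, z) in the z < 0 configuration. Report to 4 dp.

φ1=0.0°: virtual centre (0.2282, 0.0000, 0.0208), radius l
φ2=120.0°: virtual centre (-0.1130, 0.1956, 0.0311), radius l
φ3=240.0°: virtual centre (-0.1130, -0.1956, -0.0311), radius l
|S₂|²−|S₁|² = -0.0005;  |S₃|²−|S₁|² = -0.0005
linear system: -0.6823x+0.3913y = -0.0005−0.0204z; -0.6823x+-0.3913y = -0.0005−-0.1038z
det = 0.5339;  x = 0.0007+-0.0611z,  y = 0.0000+-0.1587z
quadratic in z: (1.0289)z²+(-0.0139)z+(-0.0774)=0, √Δ=0.5647 → z ∈ {-0.2677, 0.2812}; z = -0.2677 (taking z<0)
x = 0.0171, y = 0.0425

(0.0171, 0.0425, -0.2677)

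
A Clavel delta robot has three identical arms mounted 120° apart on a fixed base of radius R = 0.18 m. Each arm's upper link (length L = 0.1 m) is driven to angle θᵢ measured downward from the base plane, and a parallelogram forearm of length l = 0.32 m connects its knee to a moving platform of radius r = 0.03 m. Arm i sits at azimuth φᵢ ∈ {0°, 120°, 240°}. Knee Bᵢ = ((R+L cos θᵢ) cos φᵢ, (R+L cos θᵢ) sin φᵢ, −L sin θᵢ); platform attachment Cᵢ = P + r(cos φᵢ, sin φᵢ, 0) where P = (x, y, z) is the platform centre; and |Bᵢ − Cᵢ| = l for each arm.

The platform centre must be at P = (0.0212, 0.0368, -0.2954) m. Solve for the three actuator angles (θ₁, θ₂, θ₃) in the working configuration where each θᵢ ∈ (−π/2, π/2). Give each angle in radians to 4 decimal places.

φ1=0.0° → target in arm frame (0.0212, 0.0368)
  A=0.1288, B=-0.2954, C=(l²−L²−A²−y'²−z²)/(2L)=-0.0640
  γ=atan2(-0.2954,0.1288)=-1.1596;  ψ=arccos(-0.1987)=1.7708;  θ1=γ+ψ≈0.6112
rotate P by −φ2: (0.0213, -0.0368, -0.2954)
  A cos θ + B sin θ = C:  0.1287·cos θ + -0.2954·sin θ = -0.0639
  √(A²+B²)=0.3222;  θ2 = -1.1598+1.7705 ≈ 0.6107
φ3=240.0° → target in arm frame (-0.0425, 0.0000)
  A cos θ + B sin θ = C:  0.1925·cos θ + -0.2954·sin θ = -0.1595
  √(A²+B²)=0.3526;  θ3 = -0.9933+2.0403 ≈ 1.0470

θ₁ = 0.6112, θ₂ = 0.6107, θ₃ = 1.0470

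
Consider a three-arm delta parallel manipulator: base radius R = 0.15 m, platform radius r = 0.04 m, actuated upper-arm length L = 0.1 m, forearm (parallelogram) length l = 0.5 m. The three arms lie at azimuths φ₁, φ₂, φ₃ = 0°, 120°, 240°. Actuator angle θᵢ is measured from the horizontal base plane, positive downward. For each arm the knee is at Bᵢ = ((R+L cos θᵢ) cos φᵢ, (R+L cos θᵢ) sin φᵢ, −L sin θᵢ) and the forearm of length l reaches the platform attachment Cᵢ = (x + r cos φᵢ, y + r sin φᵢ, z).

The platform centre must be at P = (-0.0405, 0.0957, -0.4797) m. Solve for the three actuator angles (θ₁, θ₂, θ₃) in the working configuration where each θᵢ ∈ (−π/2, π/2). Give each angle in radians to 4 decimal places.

θ₁ = 0.5238, θ₂ = -0.0867, θ₃ = 0.6113

φ1=0.0° → target in arm frame (-0.0405, 0.0957)
  A=0.1505, B=-0.4797, C=(l²−L²−A²−y'²−z²)/(2L)=-0.1096
  γ=atan2(-0.4797,0.1505)=-1.2668;  ψ=arccos(-0.2180)=1.7906;  θ1=γ+ψ≈0.5238
arm 2 (φ=120.0°): x'=0.1031, y'=-0.0128
  A=0.0069, B=-0.4797, C=(l²−L²−A²−y'²−z²)/(2L)=0.0484
  γ=atan2(-0.4797,0.0069)=-1.5565;  ψ=arccos(0.1009)=1.4698;  θ2=γ+ψ≈-0.0867
rotate P by −φ3: (-0.0626, -0.0829, -0.4797)
  A=0.1726, B=-0.4797, C=(l²−L²−A²−y'²−z²)/(2L)=-0.1339
  θ3 = atan2(B,A) + arccos(C/0.5098) = 0.6113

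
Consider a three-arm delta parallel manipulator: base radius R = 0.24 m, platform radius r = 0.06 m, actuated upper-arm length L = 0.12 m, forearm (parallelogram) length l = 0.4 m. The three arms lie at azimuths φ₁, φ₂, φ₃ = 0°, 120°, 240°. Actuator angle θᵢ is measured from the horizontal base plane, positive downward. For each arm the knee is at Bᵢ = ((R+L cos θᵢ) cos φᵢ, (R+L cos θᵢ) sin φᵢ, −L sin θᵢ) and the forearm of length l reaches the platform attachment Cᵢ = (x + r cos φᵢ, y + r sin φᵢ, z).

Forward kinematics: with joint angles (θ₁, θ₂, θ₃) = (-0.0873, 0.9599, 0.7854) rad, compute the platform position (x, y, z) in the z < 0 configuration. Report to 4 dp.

(0.0980, -0.0184, -0.3346)

O1 = (0.2995·cos0.0°, 0.2995·sin0.0°, 0.0105) = (0.2995, 0.0000, 0.0105)
arm 2 at φ=120.0°: ρ2 = 0.2488;  O2 = (-0.1244, 0.2155, -0.0983)
φ3=240.0°: virtual centre (-0.1324, -0.2294, -0.0849), radius l
subtract pairs → two planes through P
[-0.8479 0.4310 -0.2175]·P = -0.0183;  [-0.8639 -0.4587 -0.1906]·P = -0.0125
det = 0.7613;  x = 0.0181+-0.2390z,  y = -0.0068+0.0345z
into |P−O₁|² = l²: 1.0583z² + 0.1131z + -0.0806 = 0;  Δ = 0.3541;  z = -0.3346 or 0.2277 → z<0 root = -0.3346
x = 0.0980, y = -0.0184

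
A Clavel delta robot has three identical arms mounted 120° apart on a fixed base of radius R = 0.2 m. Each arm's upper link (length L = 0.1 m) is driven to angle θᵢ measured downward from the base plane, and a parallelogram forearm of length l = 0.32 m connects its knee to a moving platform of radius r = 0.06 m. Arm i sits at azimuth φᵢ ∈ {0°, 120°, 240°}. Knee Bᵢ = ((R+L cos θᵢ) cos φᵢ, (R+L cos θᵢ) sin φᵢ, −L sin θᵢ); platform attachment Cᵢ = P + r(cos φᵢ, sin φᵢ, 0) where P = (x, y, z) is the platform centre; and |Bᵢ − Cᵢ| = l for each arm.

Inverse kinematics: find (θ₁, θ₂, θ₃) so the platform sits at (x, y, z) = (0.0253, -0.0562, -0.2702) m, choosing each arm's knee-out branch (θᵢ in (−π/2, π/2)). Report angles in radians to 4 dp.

φ1=0.0° → target in arm frame (0.0253, -0.0562)
  e−x'=0.1147;  (l²−L²−(e−x')²−y'²−z²)/2L = 0.0154
  √(A²+B²)=0.2935;  θ1 = -1.1693+1.5184 ≈ 0.3490
arm 2 (φ=120.0°): x'=-0.0613, y'=0.0062
  A=0.2013, B=-0.2702, C=(l²−L²−A²−y'²−z²)/(2L)=-0.1059
  √(A²+B²)=0.3370;  θ2 = -0.9305+1.8904 ≈ 0.9600
φ3=240.0° → target in arm frame (0.0360, 0.0500)
  A cos θ + B sin θ = C:  0.1040·cos θ + -0.2702·sin θ = 0.0304
  θ3 = atan2(B,A) + arccos(C/0.2895) = 0.2622

θ₁ = 0.3490, θ₂ = 0.9600, θ₃ = 0.2622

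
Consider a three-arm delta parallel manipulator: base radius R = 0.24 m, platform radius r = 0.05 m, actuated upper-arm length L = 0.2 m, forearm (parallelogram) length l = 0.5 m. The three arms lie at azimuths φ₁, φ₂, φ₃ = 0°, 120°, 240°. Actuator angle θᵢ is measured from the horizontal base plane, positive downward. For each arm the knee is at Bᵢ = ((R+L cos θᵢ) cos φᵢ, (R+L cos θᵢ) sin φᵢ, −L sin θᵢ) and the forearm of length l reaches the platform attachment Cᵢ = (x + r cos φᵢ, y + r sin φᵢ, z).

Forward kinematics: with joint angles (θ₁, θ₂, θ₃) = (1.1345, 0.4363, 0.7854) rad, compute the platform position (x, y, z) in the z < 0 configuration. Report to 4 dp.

arm 1 at φ=0.0°: (R−r)+L cos θ1 = 0.2745;  centre 1 = (0.2745, 0.0000, -0.1813)
arm 2 at φ=120.0°: (R−r)+L cos θ2 = 0.3713;  centre 2 = (-0.1856, 0.3215, -0.0845)
arm 3 at φ=240.0°: (R−r)+L cos θ3 = 0.3314;  centre 3 = (-0.1657, -0.2870, -0.1414)
eliminate P² terms by subtracting sphere 1 from 2 and 3
[-0.9203 0.6430 0.1935]·P = 0.0368;  [-0.8805 -0.5740 0.0797]·P = 0.0216
det = 1.0945;  x = -0.0320+0.1483z,  y = 0.0114+-0.0887z
quadratic in z: (1.0299)z²+(0.2696)z+(-0.1231)=0, √Δ=0.7613 → z ∈ {-0.5005, 0.2387}; z = -0.5005 (taking z<0)
x = -0.1062, y = 0.0558

(-0.1062, 0.0558, -0.5005)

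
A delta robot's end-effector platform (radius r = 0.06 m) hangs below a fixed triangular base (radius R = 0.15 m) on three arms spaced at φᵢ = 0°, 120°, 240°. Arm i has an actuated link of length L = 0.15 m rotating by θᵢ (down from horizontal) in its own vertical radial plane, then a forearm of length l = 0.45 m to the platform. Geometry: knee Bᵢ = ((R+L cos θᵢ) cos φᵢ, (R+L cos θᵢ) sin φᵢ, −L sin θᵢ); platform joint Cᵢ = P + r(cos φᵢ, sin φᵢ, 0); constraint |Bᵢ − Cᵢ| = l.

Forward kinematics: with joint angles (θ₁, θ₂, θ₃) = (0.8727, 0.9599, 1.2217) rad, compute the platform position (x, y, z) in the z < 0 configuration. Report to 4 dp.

(0.0467, 0.0498, -0.5398)

S1 = (0.1864·cos0.0°, 0.1864·sin0.0°, -0.1149) = (0.1864, 0.0000, -0.1149)
arm 2 at φ=120.0°: e+L cos θ2 = 0.1760;  S2 = (-0.0880, 0.1525, -0.1229)
S3 = (0.1413·cos240.0°, 0.1413·sin240.0°, -0.1410) = (-0.0707, -0.1224, -0.1410)
eliminate P² terms by subtracting sphere 1 from 2 and 3
plane₁₂: -0.5489x+0.3049y+-0.0159z = -0.0019
det = 0.2911;  x = 0.0101+-0.0679z,  y = 0.0120+-0.0701z
into |P−S₁|² = l²: 1.0095z² + 0.2521z + -0.1581 = 0;  Δ = 0.7018;  z = -0.5398 or 0.2901 → z<0 root = -0.5398
x = 0.0467, y = 0.0498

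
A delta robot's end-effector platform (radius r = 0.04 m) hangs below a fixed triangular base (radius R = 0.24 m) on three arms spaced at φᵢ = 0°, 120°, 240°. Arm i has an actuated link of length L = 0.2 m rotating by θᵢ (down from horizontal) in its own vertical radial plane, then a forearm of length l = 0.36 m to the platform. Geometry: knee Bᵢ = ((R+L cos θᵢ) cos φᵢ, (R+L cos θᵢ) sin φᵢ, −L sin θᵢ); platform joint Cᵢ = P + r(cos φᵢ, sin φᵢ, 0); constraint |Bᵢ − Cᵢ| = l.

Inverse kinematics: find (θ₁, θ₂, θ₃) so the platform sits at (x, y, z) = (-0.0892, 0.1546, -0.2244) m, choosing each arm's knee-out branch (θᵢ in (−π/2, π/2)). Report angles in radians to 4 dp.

θ₁ = 1.3961, θ₂ = -0.3490, θ₃ = 1.3965

rotate P by −φ1: (-0.0892, 0.1546, -0.2244)
  e−x'=0.2892;  (l²−L²−(e−x')²−y'²−z²)/2L = -0.1707
  √(A²+B²)=0.3660;  θ1 = -0.6599+2.0560 ≈ 1.3961
arm 2 (φ=120.0°): x'=0.1785, y'=-0.0001
  A cos θ + B sin θ = C:  0.0215·cos θ + -0.2244·sin θ = 0.0970
  θ2 = atan2(B,A) + arccos(C/0.2254) = -0.3490
φ3=240.0° → target in arm frame (-0.0893, -0.1545)
  A=0.2893, B=-0.2244, C=(l²−L²−A²−y'²−z²)/(2L)=-0.1708
  γ=atan2(-0.2244,0.2893)=-0.6597;  ψ=arccos(-0.4666)=2.0562;  θ3=γ+ψ≈1.3965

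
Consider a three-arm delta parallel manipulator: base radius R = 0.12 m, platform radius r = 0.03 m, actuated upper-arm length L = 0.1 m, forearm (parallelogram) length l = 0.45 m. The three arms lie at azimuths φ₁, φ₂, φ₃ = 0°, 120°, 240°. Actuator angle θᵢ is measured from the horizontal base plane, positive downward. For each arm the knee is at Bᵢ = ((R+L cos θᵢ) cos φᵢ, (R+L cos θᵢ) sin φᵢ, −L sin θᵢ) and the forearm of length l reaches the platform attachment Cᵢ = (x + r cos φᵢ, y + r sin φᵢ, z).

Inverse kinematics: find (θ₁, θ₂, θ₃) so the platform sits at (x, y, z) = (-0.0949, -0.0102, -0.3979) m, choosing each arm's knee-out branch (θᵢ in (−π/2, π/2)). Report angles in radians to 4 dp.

φ1=0.0° → target in arm frame (-0.0949, -0.0102)
  A cos θ + B sin θ = C:  0.1849·cos θ + -0.3979·sin θ = -0.0006
  √(A²+B²)=0.4388;  θ1 = -1.1358+1.5721 ≈ 0.4363
rotate P by −φ2: (0.0386, 0.0873, -0.3979)
  e−x'=0.0514;  (l²−L²−(e−x')²−y'²−z²)/2L = 0.1196
  θ2 = atan2(B,A) + arccos(C/0.4012) = -0.1742
arm 3 (φ=240.0°): x'=0.0563, y'=-0.0771
  A cos θ + B sin θ = C:  0.0337·cos θ + -0.3979·sin θ = 0.1355
  γ=atan2(-0.3979,0.0337)=-1.4863;  ψ=arccos(0.3393)=1.2246;  θ3=γ+ψ≈-0.2616

θ₁ = 0.4363, θ₂ = -0.1742, θ₃ = -0.2616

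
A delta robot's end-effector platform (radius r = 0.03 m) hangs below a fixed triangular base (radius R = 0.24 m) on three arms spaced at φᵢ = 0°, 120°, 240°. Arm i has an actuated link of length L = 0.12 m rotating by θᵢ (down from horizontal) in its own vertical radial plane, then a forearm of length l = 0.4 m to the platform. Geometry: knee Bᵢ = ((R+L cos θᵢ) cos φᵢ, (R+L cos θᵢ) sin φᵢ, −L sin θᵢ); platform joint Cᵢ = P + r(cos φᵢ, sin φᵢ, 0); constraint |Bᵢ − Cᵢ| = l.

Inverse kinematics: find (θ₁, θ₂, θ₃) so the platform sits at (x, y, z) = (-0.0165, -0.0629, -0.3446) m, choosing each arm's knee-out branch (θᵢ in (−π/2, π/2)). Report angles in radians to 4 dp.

θ₁ = 0.8726, θ₂ = 1.0474, θ₃ = 0.3498

arm 1 (φ=0.0°): x'=-0.0165, y'=-0.0629
  e−x'=0.2265;  (l²−L²−(e−x')²−y'²−z²)/2L = -0.1184
  √(A²+B²)=0.4124;  θ1 = -0.9893+1.8619 ≈ 0.8726
arm 2 (φ=120.0°): x'=-0.0462, y'=0.0457
  A cos θ + B sin θ = C:  0.2562·cos θ + -0.3446·sin θ = -0.1704
  θ2 = atan2(B,A) + arccos(C/0.4294) = 1.0474
arm 3 (φ=240.0°): x'=0.0627, y'=0.0172
  e−x'=0.1473;  (l²−L²−(e−x')²−y'²−z²)/2L = 0.0203
  θ3 = atan2(B,A) + arccos(C/0.3748) = 0.3498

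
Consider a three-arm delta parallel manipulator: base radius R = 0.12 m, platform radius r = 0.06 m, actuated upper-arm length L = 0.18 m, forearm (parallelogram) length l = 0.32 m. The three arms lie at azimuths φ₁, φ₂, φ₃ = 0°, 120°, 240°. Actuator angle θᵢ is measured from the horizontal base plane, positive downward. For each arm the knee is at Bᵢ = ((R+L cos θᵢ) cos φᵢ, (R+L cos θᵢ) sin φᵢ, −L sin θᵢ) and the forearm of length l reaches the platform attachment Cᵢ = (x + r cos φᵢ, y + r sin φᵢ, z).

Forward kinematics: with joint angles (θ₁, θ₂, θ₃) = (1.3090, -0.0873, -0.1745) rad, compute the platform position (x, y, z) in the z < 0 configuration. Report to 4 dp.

centre 1 = (0.1066·cos0.0°, 0.1066·sin0.0°, -0.1739) = (0.1066, 0.0000, -0.1739)
centre 2 = (0.2393·cos120.0°, 0.2393·sin120.0°, 0.0157) = (-0.1197, 0.2073, 0.0157)
φ3=240.0°: virtual centre (-0.1186, -0.2055, 0.0313), radius l
|centre ₂|²−|centre ₁|² = 0.0159;  |centre ₃|²−|centre ₁|² = 0.0157
linear system: -0.4525x+0.4145y = 0.0159−0.3791z; -0.4504x+-0.4110y = 0.0157−0.4102z
det = 0.3727;  x = -0.0350+0.8744z,  y = 0.0002+0.0399z
sphere 1 gives Az²+Bz+C=0 with A=1.7661, B=0.1001, C=-0.0521;  B²−4AC=0.3782;  roots -0.2025, 0.1458;  negative root z = -0.2025
x = -0.2120, y = -0.0079

(-0.2120, -0.0079, -0.2025)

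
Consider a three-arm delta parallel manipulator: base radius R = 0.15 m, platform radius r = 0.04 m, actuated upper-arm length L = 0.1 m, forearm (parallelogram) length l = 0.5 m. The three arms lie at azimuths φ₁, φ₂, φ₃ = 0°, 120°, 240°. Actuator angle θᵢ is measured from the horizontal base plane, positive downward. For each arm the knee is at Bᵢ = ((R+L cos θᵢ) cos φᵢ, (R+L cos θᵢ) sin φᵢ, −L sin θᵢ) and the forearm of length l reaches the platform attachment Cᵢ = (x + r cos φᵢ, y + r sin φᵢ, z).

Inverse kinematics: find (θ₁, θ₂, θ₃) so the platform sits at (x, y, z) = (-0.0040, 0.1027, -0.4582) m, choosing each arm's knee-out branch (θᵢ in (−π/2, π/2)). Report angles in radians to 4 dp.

θ₁ = 0.1749, θ₂ = -0.2618, θ₃ = 0.5239

φ1=0.0° → target in arm frame (-0.0040, 0.1027)
  e−x'=0.1140;  (l²−L²−(e−x')²−y'²−z²)/2L = 0.0325
  γ=atan2(-0.4582,0.1140)=-1.3269;  ψ=arccos(0.0689)=1.5018;  θ1=γ+ψ≈0.1749
rotate P by −φ2: (0.0909, -0.0479, -0.4582)
  e−x'=0.0191;  (l²−L²−(e−x')²−y'²−z²)/2L = 0.1370
  √(A²+B²)=0.4586;  θ2 = -1.5292+1.2675 ≈ -0.2618
φ3=240.0° → target in arm frame (-0.0869, -0.0548)
  e−x'=0.1969;  (l²−L²−(e−x')²−y'²−z²)/2L = -0.0587
  √(A²+B²)=0.4987;  θ3 = -1.1649+1.6887 ≈ 0.5239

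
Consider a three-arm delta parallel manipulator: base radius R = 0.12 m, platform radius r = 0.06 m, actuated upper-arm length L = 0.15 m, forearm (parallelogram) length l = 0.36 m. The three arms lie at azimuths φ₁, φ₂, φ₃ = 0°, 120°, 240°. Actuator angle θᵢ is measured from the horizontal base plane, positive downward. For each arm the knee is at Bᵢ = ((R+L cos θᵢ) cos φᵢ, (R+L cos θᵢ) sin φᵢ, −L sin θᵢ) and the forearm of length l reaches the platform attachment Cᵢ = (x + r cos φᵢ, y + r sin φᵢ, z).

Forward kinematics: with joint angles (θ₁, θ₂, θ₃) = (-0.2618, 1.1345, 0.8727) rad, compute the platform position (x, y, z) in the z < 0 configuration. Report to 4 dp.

(0.2067, -0.0498, -0.3177)

arm 1 at φ=0.0°: (R−r)+L cos θ1 = 0.2049;  O1 = (0.2049, 0.0000, 0.0388)
φ2=120.0°: virtual centre (-0.0617, 0.1069, -0.1359), radius l
φ3=240.0°: virtual centre (-0.0782, -0.1355, -0.1149), radius l
eliminate P² terms by subtracting sphere 1 from 2 and 3
linear system: -0.5332x+0.2137y = -0.0098−-0.3495z; -0.5662x+-0.2709y = -0.0058−-0.3075z
Cramer: x(z) = 0.0147-0.6043z;  y(z) = -0.0092+0.1280z
quadratic in z: (1.3816)z²+(0.1499)z+(-0.0918)=0, √Δ=0.7279 → z ∈ {-0.3177, 0.2092}; z = -0.3177 (taking z<0)
x = 0.2067, y = -0.0498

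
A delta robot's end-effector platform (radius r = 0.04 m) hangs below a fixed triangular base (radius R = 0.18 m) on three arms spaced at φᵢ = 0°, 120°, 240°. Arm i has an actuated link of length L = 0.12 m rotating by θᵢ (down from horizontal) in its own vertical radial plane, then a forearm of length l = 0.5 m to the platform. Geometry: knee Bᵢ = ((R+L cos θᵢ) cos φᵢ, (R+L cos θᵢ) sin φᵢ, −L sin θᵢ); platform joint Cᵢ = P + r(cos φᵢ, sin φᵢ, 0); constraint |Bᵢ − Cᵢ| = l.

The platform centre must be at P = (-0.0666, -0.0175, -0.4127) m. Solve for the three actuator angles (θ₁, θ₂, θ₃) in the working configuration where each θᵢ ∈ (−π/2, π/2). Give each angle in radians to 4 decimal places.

arm 1 (φ=0.0°): x'=-0.0666, y'=-0.0175
  A=0.2066, B=-0.4127, C=(l²−L²−A²−y'²−z²)/(2L)=0.0929
  γ=atan2(-0.4127,0.2066)=-1.1067;  ψ=arccos(0.2012)=1.3682;  θ1=γ+ψ≈0.2615
rotate P by −φ2: (0.0181, 0.0664, -0.4127)
  A cos θ + B sin θ = C:  0.1219·cos θ + -0.4127·sin θ = 0.1917
  γ=atan2(-0.4127,0.1219)=-1.2837;  ψ=arccos(0.4456)=1.1090;  θ2=γ+ψ≈-0.1747
φ3=240.0° → target in arm frame (0.0485, -0.0489)
  A=0.0915, B=-0.4127, C=(l²−L²−A²−y'²−z²)/(2L)=0.2271
  γ=atan2(-0.4127,0.0915)=-1.3525;  ψ=arccos(0.5372)=1.0037;  θ3=γ+ψ≈-0.3489

θ₁ = 0.2615, θ₂ = -0.1747, θ₃ = -0.3489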